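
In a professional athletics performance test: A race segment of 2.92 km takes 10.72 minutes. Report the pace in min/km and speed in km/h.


Pace = time / distance = 10.72 min / 2.92 km = 3.6712 min/km
Speed = distance / time_in_hours = 2.92 / 0.1787 hr
Speed = 16.3433 km/h

3.6712 min/km, 16.3433 km/h


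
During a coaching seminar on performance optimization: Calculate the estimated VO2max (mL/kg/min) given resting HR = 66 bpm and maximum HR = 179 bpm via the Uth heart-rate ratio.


VO2max = 15.3 * HRmax / HRrest
VO2max = 15.3 * 179 / 66
VO2max = 2738.7 / 66 = 41.4955 mL/kg/min

41.4955 mL/kg/min


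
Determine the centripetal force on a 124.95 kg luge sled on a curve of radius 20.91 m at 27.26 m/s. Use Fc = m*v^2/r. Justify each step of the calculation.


Fc = m * v^2 / r
v^2 = 27.26^2 = 743.1076
Fc = 124.95 * 743.1076 / 20.91
Fc = 92851.2946 / 20.91 = 4440.521 N

4440.521 N


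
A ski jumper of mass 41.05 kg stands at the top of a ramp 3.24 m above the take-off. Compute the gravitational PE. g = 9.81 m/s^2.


PE = m * g * h
PE = 41.05 * 9.81 * 3.24
PE = 402.7005 * 3.24 = 1304.7496 J

1304.7496 J


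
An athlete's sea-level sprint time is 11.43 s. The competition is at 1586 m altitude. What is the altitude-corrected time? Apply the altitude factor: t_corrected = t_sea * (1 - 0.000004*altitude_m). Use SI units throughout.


Correction factor = 1 - 0.000004 * 1586 = 0.993656
t_corrected = t_sea * factor = 11.43 * 0.993656
t_corrected = 11.3575 s

11.3575 s


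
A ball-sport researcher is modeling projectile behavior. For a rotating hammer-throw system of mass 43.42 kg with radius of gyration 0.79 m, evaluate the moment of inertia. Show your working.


I = m * k^2
I = 43.42 * 0.79^2
I = 43.42 * 0.6241 = 27.0984 kg*m^2

27.0984 kg*m^2


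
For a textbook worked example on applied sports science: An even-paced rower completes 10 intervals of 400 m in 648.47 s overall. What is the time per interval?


Split time = total_time / n_laps = 648.47 / 10
Split time = 64.847 s per lap

64.847 s


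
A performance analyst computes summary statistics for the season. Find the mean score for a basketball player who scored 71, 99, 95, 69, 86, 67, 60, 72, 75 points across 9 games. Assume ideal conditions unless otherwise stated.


Average = sum / n
Sum = 694
Average = 694 / 9 = 77.1111

77.1111


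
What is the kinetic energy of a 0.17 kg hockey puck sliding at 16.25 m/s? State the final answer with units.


KE = 0.5 * m * v^2
KE = 0.5 * 0.17 * 16.25^2
KE = 0.5 * 0.17 * 264.0625 = 22.4453 J

22.4453 J


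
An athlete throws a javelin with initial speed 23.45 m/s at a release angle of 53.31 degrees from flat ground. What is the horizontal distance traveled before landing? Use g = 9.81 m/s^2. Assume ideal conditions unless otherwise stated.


R = v^2 * sin(2*theta) / g
Convert angle to radians: theta = 53.31 deg = 0.9304 rad
sin(2*theta) = sin(1.8609) = 0.9582
R = 23.45^2 * 0.9582 / 9.81
R = 549.9025 * 0.9582 / 9.81 = 53.7135 m

53.7135 m


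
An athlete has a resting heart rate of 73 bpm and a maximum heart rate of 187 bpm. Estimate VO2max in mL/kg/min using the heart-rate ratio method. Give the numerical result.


VO2max = 15.3 * HRmax / HRrest
VO2max = 15.3 * 187 / 73
VO2max = 2861.1 / 73 = 39.1932 mL/kg/min

39.1932 mL/kg/min


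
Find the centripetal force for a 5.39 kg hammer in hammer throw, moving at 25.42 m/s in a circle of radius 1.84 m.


Fc = m * v^2 / r
v^2 = 25.42^2 = 646.1764
Fc = 5.39 * 646.1764 / 1.84
Fc = 3482.8908 / 1.84 = 1892.8754 N

1892.8754 N


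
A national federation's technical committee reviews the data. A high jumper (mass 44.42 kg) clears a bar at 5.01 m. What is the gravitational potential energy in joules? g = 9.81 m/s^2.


PE = m * g * h
PE = 44.42 * 9.81 * 5.01
PE = 435.7602 * 5.01 = 2183.1586 J

2183.1586 J


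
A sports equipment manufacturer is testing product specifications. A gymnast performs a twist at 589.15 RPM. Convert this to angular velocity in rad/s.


omega = RPM * 2 * pi / 60
omega = 589.15 * 2 * 3.14159 / 60
omega = 3701.7386 / 60 = 61.6956 rad/s

61.6956 rad/s


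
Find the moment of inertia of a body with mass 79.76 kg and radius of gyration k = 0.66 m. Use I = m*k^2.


I = m * k^2
I = 79.76 * 0.66^2
I = 79.76 * 0.4356 = 34.7435 kg*m^2

34.7435 kg*m^2


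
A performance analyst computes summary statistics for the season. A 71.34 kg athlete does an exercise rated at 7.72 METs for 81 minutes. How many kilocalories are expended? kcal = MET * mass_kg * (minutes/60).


kcal = MET * mass * time_hr
Convert time: 81 min = 1.35 hr
kcal = 7.72 * 71.34 * 1.35
kcal = 743.5055 kcal

743.5055 kcal


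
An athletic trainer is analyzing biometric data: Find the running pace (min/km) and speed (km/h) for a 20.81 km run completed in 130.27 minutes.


Pace = time / distance = 130.27 min / 20.81 km = 6.26 min/km
Speed = distance / time_in_hours = 20.81 / 2.1712 hr
Speed = 9.5847 km/h

6.26 min/km, 9.5847 km/h


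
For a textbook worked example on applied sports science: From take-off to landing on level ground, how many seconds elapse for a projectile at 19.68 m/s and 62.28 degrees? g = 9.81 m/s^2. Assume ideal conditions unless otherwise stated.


T = 2*v*sin(theta)/g
sin(theta) = sin(62.28 deg) = 0.8852
T = 2*19.68*0.8852 / 9.81
T = 34.8427 / 9.81 = 3.5518 s

3.5518 s


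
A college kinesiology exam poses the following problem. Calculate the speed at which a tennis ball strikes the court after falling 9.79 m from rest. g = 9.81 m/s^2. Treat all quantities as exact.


v = sqrt(2 * g * h)
v = sqrt(2 * 9.81 * 9.79)
v = sqrt(192.0798) = 13.8593 m/s

13.8593 m/s


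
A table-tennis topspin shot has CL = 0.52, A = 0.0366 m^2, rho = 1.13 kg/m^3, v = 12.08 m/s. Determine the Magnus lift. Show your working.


FM = 0.5 * CL * rho * A * v^2
FM = 0.5 * 0.52 * 1.13 * 0.0366 * 12.08^2
v^2 = 145.9264
FM = 0.5 * 0.52 * 1.13 * 0.0366 * 145.9264 = 1.5692 N

1.5692 N


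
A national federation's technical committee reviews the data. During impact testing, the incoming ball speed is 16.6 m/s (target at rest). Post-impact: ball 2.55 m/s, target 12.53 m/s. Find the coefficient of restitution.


e = (v2_after - v1_after) / (v1_before - v2_before)
Numerator = 12.53 - 2.55 = 9.98
Denominator = 16.6 - 0 = 16.6
e = 9.98 / 16.6 = 0.6012

0.6012


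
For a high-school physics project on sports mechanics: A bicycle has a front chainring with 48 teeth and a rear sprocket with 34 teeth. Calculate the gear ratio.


GR = front_teeth / rear_teeth
GR = 48 / 34
GR = 1.4118

1.4118


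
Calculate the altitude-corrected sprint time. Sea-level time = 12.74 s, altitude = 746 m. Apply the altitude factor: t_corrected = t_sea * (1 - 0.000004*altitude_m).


Correction factor = 1 - 0.000004 * 746 = 0.997016
t_corrected = t_sea * factor = 12.74 * 0.997016
t_corrected = 12.702 s

12.702 s


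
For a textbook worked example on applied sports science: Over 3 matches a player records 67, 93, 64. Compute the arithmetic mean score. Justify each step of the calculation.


Average = sum / n
Sum = 224
Average = 224 / 3 = 74.6667

74.6667


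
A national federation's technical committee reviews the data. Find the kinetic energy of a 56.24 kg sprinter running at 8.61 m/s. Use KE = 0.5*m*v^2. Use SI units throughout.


KE = 0.5 * m * v^2
KE = 0.5 * 56.24 * 8.61^2
KE = 0.5 * 56.24 * 74.1321 = 2084.5947 J

2084.5947 J


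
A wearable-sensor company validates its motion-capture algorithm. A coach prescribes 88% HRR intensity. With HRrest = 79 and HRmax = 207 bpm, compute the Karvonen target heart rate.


Target = HRrest + pct*(HRmax - HRrest)
Heart rate reserve = HRmax - HRrest = 207 - 79 = 128 bpm
Fraction = 88% = 0.88
Target = 79 + 0.88 * 128
Target = 79 + 112.64 = 191.64 bpm

191.64 bpm


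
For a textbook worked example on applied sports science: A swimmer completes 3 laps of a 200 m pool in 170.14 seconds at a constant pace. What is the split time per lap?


Split time = total_time / n_laps = 170.14 / 3
Split time = 56.7133 s per lap

56.7133 s


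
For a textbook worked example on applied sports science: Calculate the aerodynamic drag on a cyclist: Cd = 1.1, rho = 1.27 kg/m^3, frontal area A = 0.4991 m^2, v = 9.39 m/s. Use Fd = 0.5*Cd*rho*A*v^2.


Fd = 0.5 * Cd * rho * A * v^2
Fd = 0.5 * 1.1 * 1.27 * 0.4991 * 9.39^2
v^2 = 88.1721
Fd = 0.5 * 1.1 * 1.27 * 0.4991 * 88.1721 = 30.7387 N

30.7387 N


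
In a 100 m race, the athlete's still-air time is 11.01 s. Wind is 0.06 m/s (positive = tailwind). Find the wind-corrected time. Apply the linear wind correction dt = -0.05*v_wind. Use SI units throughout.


dt = -0.05 * v_wind = -0.05 * 0.06 = -0.003 s
t_corrected = t_still + dt = 11.01 + (-0.003)
t_corrected = 11.007 s

11.007 s


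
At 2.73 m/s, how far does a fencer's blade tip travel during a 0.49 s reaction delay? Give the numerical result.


d = v * t
d = 2.73 * 0.49
d = 1.3377 m

1.3377 m


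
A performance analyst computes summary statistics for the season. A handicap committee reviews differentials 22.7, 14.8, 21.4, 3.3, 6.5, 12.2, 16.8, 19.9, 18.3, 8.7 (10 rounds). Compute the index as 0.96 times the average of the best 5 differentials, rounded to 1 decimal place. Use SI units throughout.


All differentials: 22.7, 14.8, 21.4, 3.3, 6.5, 12.2, 16.8, 19.9, 18.3, 8.7
Sorted: 3.3, 6.5, 8.7, 12.2, 14.8, 16.8, 18.3, 19.9, 21.4, 22.7
Best 5: 3.3, 6.5, 8.7, 12.2, 14.8
Average of best = 45.5 / 5 = 9.1
Raw index = 9.1 * 0.96 = 8.736
Handicap index = round(8.736, 1) = 8.7

8.7


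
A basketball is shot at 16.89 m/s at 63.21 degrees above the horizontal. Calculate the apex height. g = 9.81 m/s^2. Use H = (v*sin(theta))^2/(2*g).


H = (v*sin(theta))^2 / (2*g)
vy = v*sin(theta) = 16.89 * sin(63.21 deg) = 15.0771 m/s
H = vy^2 / (2*g) = 227.319 / (2*9.81)
H = 227.319 / 19.62 = 11.5861 m

11.5861 m


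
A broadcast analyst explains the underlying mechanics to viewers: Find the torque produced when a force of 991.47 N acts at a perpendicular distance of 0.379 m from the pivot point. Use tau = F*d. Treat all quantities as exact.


tau = F * d
tau = 991.47 * 0.379
tau = 375.7671 N*m

375.7671 N*m


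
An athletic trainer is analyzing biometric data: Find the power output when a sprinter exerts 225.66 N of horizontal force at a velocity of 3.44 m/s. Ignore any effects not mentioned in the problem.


P = F * v
P = 225.66 * 3.44
P = 776.2704 W

776.2704 W


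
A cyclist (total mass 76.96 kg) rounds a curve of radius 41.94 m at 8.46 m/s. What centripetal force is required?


Fc = m * v^2 / r
v^2 = 8.46^2 = 71.5716
Fc = 76.96 * 71.5716 / 41.94
Fc = 5508.1503 / 41.94 = 131.3341 N

131.3341 N


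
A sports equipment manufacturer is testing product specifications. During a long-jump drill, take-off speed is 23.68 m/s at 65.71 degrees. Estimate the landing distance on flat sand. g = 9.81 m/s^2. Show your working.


R = v^2 * sin(2*theta) / g
Convert angle to radians: theta = 65.71 deg = 1.1469 rad
sin(2*theta) = sin(2.2937) = 0.7499
R = 23.68^2 * 0.7499 / 9.81
R = 560.7424 * 0.7499 / 9.81 = 42.8634 m

42.8634 m


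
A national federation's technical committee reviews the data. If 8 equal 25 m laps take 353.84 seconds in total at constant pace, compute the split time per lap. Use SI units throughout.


Split time = total_time / n_laps = 353.84 / 8
Split time = 44.23 s per lap

44.23 s


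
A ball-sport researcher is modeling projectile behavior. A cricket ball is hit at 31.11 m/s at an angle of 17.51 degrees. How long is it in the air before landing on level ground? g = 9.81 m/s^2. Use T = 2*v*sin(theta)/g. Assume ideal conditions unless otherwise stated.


T = 2*v*sin(theta)/g
sin(theta) = sin(17.51 deg) = 0.3009
T = 2*31.11*0.3009 / 9.81
T = 18.7203 / 9.81 = 1.9083 s

1.9083 s


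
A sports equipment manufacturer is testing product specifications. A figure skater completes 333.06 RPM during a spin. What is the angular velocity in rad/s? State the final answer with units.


omega = RPM * 2 * pi / 60
omega = 333.06 * 2 * 3.14159 / 60
omega = 2092.6777 / 60 = 34.878 rad/s

34.878 rad/s


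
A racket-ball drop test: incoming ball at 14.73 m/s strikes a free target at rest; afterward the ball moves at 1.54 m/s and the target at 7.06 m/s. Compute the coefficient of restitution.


e = (v2_after - v1_after) / (v1_before - v2_before)
Numerator = 7.06 - 1.54 = 5.52
Denominator = 14.73 - 0 = 14.73
e = 5.52 / 14.73 = 0.3747

0.3747


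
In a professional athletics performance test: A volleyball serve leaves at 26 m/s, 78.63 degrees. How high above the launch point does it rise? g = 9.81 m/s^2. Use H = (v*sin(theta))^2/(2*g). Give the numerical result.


H = (v*sin(theta))^2 / (2*g)
vy = v*sin(theta) = 26 * sin(78.63 deg) = 25.4897 m/s
H = vy^2 / (2*g) = 649.7267 / (2*9.81)
H = 649.7267 / 19.62 = 33.1155 m

33.1155 m


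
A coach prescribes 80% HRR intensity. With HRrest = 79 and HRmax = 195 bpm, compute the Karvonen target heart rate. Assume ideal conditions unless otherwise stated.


Target = HRrest + pct*(HRmax - HRrest)
Heart rate reserve = HRmax - HRrest = 195 - 79 = 116 bpm
Fraction = 80% = 0.8
Target = 79 + 0.8 * 116
Target = 79 + 92.8 = 171.8 bpm

171.8 bpm


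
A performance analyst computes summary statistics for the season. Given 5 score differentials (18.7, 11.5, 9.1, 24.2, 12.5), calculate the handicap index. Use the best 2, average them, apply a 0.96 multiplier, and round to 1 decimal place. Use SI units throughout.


All differentials: 18.7, 11.5, 9.1, 24.2, 12.5
Sorted: 9.1, 11.5, 12.5, 18.7, 24.2
Best 2: 9.1, 11.5
Average of best = 20.6 / 2 = 10.3
Raw index = 10.3 * 0.96 = 9.888
Handicap index = round(9.888, 1) = 9.9

9.9


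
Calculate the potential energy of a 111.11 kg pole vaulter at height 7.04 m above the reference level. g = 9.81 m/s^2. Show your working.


PE = m * g * h
PE = 111.11 * 9.81 * 7.04
PE = 1089.9891 * 7.04 = 7673.5233 J

7673.5233 J


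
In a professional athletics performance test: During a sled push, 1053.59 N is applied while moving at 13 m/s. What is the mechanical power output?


P = F * v
P = 1053.59 * 13
P = 13696.67 W

13696.67 W


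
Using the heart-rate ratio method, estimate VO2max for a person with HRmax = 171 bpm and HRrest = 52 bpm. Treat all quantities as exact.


VO2max = 15.3 * HRmax / HRrest
VO2max = 15.3 * 171 / 52
VO2max = 2616.3 / 52 = 50.3135 mL/kg/min

50.3135 mL/kg/min


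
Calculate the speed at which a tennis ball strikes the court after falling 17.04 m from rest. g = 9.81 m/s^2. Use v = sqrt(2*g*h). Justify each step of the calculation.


v = sqrt(2 * g * h)
v = sqrt(2 * 9.81 * 17.04)
v = sqrt(334.3248) = 18.2846 m/s

18.2846 m/s


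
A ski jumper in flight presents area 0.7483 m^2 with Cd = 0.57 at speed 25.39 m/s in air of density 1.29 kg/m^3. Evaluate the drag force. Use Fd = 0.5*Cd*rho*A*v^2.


Fd = 0.5 * Cd * rho * A * v^2
Fd = 0.5 * 0.57 * 1.29 * 0.7483 * 25.39^2
v^2 = 644.6521
Fd = 0.5 * 0.57 * 1.29 * 0.7483 * 644.6521 = 177.3518 N

177.3518 N


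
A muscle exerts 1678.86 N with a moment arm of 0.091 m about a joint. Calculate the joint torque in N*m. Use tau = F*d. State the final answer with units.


tau = F * d
tau = 1678.86 * 0.091
tau = 152.7763 N*m

152.7763 N*m


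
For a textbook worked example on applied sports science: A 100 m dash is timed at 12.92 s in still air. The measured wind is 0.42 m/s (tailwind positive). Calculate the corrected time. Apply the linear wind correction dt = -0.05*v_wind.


dt = -0.05 * v_wind = -0.05 * 0.42 = -0.021 s
t_corrected = t_still + dt = 12.92 + (-0.021)
t_corrected = 12.899 s

12.899 s


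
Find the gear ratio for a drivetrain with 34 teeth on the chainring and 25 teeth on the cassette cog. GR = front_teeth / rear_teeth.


GR = front_teeth / rear_teeth
GR = 34 / 25
GR = 1.36

1.36


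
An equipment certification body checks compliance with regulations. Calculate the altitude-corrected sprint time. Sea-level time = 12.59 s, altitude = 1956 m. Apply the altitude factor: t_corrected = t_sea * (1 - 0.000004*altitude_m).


Correction factor = 1 - 0.000004 * 1956 = 0.992176
t_corrected = t_sea * factor = 12.59 * 0.992176
t_corrected = 12.4915 s

12.4915 s


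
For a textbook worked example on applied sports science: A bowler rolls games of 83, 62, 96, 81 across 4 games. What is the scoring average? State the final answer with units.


Average = sum / n
Sum = 322
Average = 322 / 4 = 80.5

80.5


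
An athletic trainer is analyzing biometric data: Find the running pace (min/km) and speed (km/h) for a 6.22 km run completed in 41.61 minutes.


Pace = time / distance = 41.61 min / 6.22 km = 6.6897 min/km
Speed = distance / time_in_hours = 6.22 / 0.6935 hr
Speed = 8.969 km/h

6.6897 min/km, 8.969 km/h


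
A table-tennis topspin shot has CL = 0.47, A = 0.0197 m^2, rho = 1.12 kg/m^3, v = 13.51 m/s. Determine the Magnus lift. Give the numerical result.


FM = 0.5 * CL * rho * A * v^2
FM = 0.5 * 0.47 * 1.12 * 0.0197 * 13.51^2
v^2 = 182.5201
FM = 0.5 * 0.47 * 1.12 * 0.0197 * 182.5201 = 0.9464 N

0.9464 N


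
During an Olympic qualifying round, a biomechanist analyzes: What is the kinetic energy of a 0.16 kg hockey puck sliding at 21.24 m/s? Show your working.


KE = 0.5 * m * v^2
KE = 0.5 * 0.16 * 21.24^2
KE = 0.5 * 0.16 * 451.1376 = 36.091 J

36.091 J


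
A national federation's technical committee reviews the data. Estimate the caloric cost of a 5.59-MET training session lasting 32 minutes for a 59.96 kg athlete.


kcal = MET * mass * time_hr
Convert time: 32 min = 0.5333 hr
kcal = 5.59 * 59.96 * 0.5333
kcal = 178.7607 kcal

178.7607 kcal


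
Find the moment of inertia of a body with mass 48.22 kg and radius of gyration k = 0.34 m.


I = m * k^2
I = 48.22 * 0.34^2
I = 48.22 * 0.1156 = 5.5742 kg*m^2

5.5742 kg*m^2


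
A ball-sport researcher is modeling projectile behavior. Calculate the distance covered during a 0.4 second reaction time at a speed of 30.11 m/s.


d = v * t
d = 30.11 * 0.4
d = 12.044 m

12.044 m


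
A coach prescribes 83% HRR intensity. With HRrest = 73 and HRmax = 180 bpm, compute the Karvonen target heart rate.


Target = HRrest + pct*(HRmax - HRrest)
Heart rate reserve = HRmax - HRrest = 180 - 73 = 107 bpm
Fraction = 83% = 0.83
Target = 73 + 0.83 * 107
Target = 73 + 88.81 = 161.81 bpm

161.81 bpm


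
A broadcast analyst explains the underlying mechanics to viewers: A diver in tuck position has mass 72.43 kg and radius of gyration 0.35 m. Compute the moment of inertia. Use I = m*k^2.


I = m * k^2
I = 72.43 * 0.35^2
I = 72.43 * 0.1225 = 8.8727 kg*m^2

8.8727 kg*m^2


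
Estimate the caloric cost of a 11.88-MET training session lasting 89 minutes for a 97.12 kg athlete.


kcal = MET * mass * time_hr
Convert time: 89 min = 1.4833 hr
kcal = 11.88 * 97.12 * 1.4833
kcal = 1711.4486 kcal

1711.4486 kcal


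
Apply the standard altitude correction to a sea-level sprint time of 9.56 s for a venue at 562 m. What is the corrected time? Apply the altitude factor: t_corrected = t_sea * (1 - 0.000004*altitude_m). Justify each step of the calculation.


Correction factor = 1 - 0.000004 * 562 = 0.997752
t_corrected = t_sea * factor = 9.56 * 0.997752
t_corrected = 9.5385 s

9.5385 s


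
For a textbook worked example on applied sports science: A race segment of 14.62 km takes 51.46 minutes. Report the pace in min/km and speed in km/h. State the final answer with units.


Pace = time / distance = 51.46 min / 14.62 km = 3.5198 min/km
Speed = distance / time_in_hours = 14.62 / 0.8577 hr
Speed = 17.0462 km/h

3.5198 min/km, 17.0462 km/h


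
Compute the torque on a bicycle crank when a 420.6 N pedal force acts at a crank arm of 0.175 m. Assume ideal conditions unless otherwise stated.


tau = F * d
tau = 420.6 * 0.175
tau = 73.605 N*m

73.605 N*m


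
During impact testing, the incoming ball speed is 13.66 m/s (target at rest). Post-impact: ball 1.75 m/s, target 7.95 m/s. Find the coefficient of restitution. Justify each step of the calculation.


e = (v2_after - v1_after) / (v1_before - v2_before)
Numerator = 7.95 - 1.75 = 6.2
Denominator = 13.66 - 0 = 13.66
e = 6.2 / 13.66 = 0.4539

0.4539


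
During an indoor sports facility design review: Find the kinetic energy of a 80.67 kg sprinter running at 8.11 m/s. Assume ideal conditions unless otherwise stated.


KE = 0.5 * m * v^2
KE = 0.5 * 80.67 * 8.11^2
KE = 0.5 * 80.67 * 65.7721 = 2652.9177 J

2652.9177 J


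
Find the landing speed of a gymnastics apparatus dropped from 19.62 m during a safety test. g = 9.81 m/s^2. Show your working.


v = sqrt(2 * g * h)
v = sqrt(2 * 9.81 * 19.62)
v = sqrt(384.9444) = 19.62 m/s

19.62 m/s


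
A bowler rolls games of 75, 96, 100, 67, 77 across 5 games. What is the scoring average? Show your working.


Average = sum / n
Sum = 415
Average = 415 / 5 = 83

83


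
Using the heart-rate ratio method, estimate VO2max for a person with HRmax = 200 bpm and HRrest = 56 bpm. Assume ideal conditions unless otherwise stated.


VO2max = 15.3 * HRmax / HRrest
VO2max = 15.3 * 200 / 56
VO2max = 3060 / 56 = 54.6429 mL/kg/min

54.6429 mL/kg/min


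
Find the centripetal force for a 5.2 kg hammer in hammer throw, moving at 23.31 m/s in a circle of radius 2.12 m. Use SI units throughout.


Fc = m * v^2 / r
v^2 = 23.31^2 = 543.3561
Fc = 5.2 * 543.3561 / 2.12
Fc = 2825.4517 / 2.12 = 1332.7602 N

1332.7602 N


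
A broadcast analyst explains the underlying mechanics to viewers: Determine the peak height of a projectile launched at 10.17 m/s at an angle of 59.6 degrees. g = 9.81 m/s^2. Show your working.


H = (v*sin(theta))^2 / (2*g)
vy = v*sin(theta) = 10.17 * sin(59.6 deg) = 8.7718 m/s
H = vy^2 / (2*g) = 76.9438 / (2*9.81)
H = 76.9438 / 19.62 = 3.9217 m

3.9217 m


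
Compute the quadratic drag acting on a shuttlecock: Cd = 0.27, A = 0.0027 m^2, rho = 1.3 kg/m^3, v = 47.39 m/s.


Fd = 0.5 * Cd * rho * A * v^2
Fd = 0.5 * 0.27 * 1.3 * 0.0027 * 47.39^2
v^2 = 2245.8121
Fd = 0.5 * 0.27 * 1.3 * 0.0027 * 2245.8121 = 1.0642 N

1.0642 N


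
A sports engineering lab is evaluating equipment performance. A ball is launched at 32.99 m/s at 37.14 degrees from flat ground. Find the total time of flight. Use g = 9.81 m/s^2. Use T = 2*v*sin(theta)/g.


T = 2*v*sin(theta)/g
sin(theta) = sin(37.14 deg) = 0.6038
T = 2*32.99*0.6038 / 9.81
T = 39.8364 / 9.81 = 4.0608 s

4.0608 s


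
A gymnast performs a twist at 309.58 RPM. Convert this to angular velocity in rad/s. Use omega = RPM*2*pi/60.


omega = RPM * 2 * pi / 60
omega = 309.58 * 2 * 3.14159 / 60
omega = 1945.1485 / 60 = 32.4191 rad/s

32.4191 rad/s


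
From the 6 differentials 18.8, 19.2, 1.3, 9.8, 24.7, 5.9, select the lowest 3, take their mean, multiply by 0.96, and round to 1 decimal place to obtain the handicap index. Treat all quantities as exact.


All differentials: 18.8, 19.2, 1.3, 9.8, 24.7, 5.9
Sorted: 1.3, 5.9, 9.8, 18.8, 19.2, 24.7
Best 3: 1.3, 5.9, 9.8
Average of best = 17 / 3 = 5.6667
Raw index = 5.6667 * 0.96 = 5.44
Handicap index = round(5.44, 1) = 5.4

5.4


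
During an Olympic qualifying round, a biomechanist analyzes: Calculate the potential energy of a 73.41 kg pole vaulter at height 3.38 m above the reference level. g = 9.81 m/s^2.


PE = m * g * h
PE = 73.41 * 9.81 * 3.38
PE = 720.1521 * 3.38 = 2434.1141 J

2434.1141 J


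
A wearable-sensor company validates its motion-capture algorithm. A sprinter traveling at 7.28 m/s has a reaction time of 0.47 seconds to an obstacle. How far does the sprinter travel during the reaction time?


d = v * t
d = 7.28 * 0.47
d = 3.4216 m

3.4216 m


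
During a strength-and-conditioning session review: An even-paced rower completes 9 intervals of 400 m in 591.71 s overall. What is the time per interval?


Split time = total_time / n_laps = 591.71 / 9
Split time = 65.7456 s per lap

65.7456 s


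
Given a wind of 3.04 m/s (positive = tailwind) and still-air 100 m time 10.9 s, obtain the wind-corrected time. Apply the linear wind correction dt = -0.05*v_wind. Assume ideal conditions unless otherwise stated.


dt = -0.05 * v_wind = -0.05 * 3.04 = -0.152 s
t_corrected = t_still + dt = 10.9 + (-0.152)
t_corrected = 10.748 s

10.748 s


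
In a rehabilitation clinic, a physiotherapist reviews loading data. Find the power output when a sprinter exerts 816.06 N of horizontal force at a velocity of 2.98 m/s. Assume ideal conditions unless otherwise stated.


P = F * v
P = 816.06 * 2.98
P = 2431.8588 W

2431.8588 W


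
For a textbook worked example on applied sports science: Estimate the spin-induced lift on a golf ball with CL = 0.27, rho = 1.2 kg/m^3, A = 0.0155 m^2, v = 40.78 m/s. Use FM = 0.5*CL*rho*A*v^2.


FM = 0.5 * CL * rho * A * v^2
FM = 0.5 * 0.27 * 1.2 * 0.0155 * 40.78^2
v^2 = 1663.0084
FM = 0.5 * 0.27 * 1.2 * 0.0155 * 1663.0084 = 4.1758 N

4.1758 N


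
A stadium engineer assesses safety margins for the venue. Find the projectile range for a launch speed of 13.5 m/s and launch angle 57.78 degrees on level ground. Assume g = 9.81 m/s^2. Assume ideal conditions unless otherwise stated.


R = v^2 * sin(2*theta) / g
Convert angle to radians: theta = 57.78 deg = 1.0085 rad
sin(2*theta) = sin(2.0169) = 0.9021
R = 13.5^2 * 0.9021 / 9.81
R = 182.25 * 0.9021 / 9.81 = 16.7598 m

16.7598 m


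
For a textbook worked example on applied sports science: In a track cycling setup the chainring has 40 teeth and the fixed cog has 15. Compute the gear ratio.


GR = front_teeth / rear_teeth
GR = 40 / 15
GR = 2.6667

2.6667


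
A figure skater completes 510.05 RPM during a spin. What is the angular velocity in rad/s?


omega = RPM * 2 * pi / 60
omega = 510.05 * 2 * 3.14159 / 60
omega = 3204.7387 / 60 = 53.4123 rad/s

53.4123 rad/s


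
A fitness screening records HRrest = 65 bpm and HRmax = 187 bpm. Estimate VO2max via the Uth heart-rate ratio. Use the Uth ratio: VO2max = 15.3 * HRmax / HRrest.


VO2max = 15.3 * HRmax / HRrest
VO2max = 15.3 * 187 / 65
VO2max = 2861.1 / 65 = 44.0169 mL/kg/min

44.0169 mL/kg/min


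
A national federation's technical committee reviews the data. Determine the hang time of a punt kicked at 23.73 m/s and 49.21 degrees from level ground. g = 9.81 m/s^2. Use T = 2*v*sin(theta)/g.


T = 2*v*sin(theta)/g
sin(theta) = sin(49.21 deg) = 0.7571
T = 2*23.73*0.7571 / 9.81
T = 35.9324 / 9.81 = 3.6628 s

3.6628 s


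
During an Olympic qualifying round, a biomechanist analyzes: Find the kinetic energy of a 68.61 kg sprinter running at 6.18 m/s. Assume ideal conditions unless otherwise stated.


KE = 0.5 * m * v^2
KE = 0.5 * 68.61 * 6.18^2
KE = 0.5 * 68.61 * 38.1924 = 1310.1903 J

1310.1903 J


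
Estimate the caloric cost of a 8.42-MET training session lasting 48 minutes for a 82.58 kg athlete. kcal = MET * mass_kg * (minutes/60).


kcal = MET * mass * time_hr
Convert time: 48 min = 0.8 hr
kcal = 8.42 * 82.58 * 0.8
kcal = 556.2589 kcal

556.2589 kcal


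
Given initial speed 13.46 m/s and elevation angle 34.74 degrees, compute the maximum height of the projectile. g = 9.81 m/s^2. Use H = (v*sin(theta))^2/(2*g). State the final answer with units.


H = (v*sin(theta))^2 / (2*g)
vy = v*sin(theta) = 13.46 * sin(34.74 deg) = 7.6702 m/s
H = vy^2 / (2*g) = 58.8324 / (2*9.81)
H = 58.8324 / 19.62 = 2.9986 m

2.9986 m


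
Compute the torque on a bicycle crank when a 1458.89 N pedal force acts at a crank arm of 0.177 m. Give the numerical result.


tau = F * d
tau = 1458.89 * 0.177
tau = 258.2235 N*m

258.2235 N*m


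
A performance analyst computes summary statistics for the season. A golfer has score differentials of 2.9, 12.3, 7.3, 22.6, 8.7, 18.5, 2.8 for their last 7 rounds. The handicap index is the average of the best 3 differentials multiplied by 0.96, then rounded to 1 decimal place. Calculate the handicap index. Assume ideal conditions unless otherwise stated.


All differentials: 2.9, 12.3, 7.3, 22.6, 8.7, 18.5, 2.8
Sorted: 2.8, 2.9, 7.3, 8.7, 12.3, 18.5, 22.6
Best 3: 2.8, 2.9, 7.3
Average of best = 13 / 3 = 4.3333
Raw index = 4.3333 * 0.96 = 4.16
Handicap index = round(4.16, 1) = 4.2

4.2


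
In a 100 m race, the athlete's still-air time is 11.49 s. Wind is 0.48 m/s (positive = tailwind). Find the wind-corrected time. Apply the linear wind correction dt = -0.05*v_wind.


dt = -0.05 * v_wind = -0.05 * 0.48 = -0.024 s
t_corrected = t_still + dt = 11.49 + (-0.024)
t_corrected = 11.466 s

11.466 s


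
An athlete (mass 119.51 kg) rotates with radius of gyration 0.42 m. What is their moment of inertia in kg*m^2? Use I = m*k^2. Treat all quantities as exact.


I = m * k^2
I = 119.51 * 0.42^2
I = 119.51 * 0.1764 = 21.0816 kg*m^2

21.0816 kg*m^2


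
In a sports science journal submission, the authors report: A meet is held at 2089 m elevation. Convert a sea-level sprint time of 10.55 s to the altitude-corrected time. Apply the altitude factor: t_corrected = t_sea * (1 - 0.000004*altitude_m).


Correction factor = 1 - 0.000004 * 2089 = 0.991644
t_corrected = t_sea * factor = 10.55 * 0.991644
t_corrected = 10.4618 s

10.4618 s


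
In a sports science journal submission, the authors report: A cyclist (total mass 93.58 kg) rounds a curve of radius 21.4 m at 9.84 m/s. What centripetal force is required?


Fc = m * v^2 / r
v^2 = 9.84^2 = 96.8256
Fc = 93.58 * 96.8256 / 21.4
Fc = 9060.9396 / 21.4 = 423.4084 N

423.4084 N


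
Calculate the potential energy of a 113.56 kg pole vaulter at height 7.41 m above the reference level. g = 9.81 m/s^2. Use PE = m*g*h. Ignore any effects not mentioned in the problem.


PE = m * g * h
PE = 113.56 * 9.81 * 7.41
PE = 1114.0236 * 7.41 = 8254.9149 J

8254.9149 J


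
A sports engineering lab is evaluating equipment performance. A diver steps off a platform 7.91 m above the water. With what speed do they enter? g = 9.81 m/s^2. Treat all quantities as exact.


v = sqrt(2 * g * h)
v = sqrt(2 * 9.81 * 7.91)
v = sqrt(155.1942) = 12.4577 m/s

12.4577 m/s


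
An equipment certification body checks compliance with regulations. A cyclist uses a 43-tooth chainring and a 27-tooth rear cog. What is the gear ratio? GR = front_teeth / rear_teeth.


GR = front_teeth / rear_teeth
GR = 43 / 27
GR = 1.5926

1.5926


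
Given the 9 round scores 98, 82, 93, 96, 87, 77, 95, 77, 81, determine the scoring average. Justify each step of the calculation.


Average = sum / n
Sum = 786
Average = 786 / 9 = 87.3333

87.3333


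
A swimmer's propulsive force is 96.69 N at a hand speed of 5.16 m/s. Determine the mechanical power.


P = F * v
P = 96.69 * 5.16
P = 498.9204 W

498.9204 W


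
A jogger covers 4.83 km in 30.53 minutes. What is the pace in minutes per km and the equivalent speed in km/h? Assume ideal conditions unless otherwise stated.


Pace = time / distance = 30.53 min / 4.83 km = 6.3209 min/km
Speed = distance / time_in_hours = 4.83 / 0.5088 hr
Speed = 9.4923 km/h

6.3209 min/km, 9.4923 km/h


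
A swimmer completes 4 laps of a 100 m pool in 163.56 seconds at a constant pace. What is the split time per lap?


Split time = total_time / n_laps = 163.56 / 4
Split time = 40.89 s per lap

40.89 s


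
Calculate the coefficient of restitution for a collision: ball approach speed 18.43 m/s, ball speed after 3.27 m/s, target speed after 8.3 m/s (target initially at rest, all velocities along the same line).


e = (v2_after - v1_after) / (v1_before - v2_before)
Numerator = 8.3 - 3.27 = 5.03
Denominator = 18.43 - 0 = 18.43
e = 5.03 / 18.43 = 0.2729

0.2729


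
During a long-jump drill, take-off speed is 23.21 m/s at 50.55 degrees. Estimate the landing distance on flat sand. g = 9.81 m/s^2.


R = v^2 * sin(2*theta) / g
Convert angle to radians: theta = 50.55 deg = 0.8823 rad
sin(2*theta) = sin(1.7645) = 0.9813
R = 23.21^2 * 0.9813 / 9.81
R = 538.7041 * 0.9813 / 9.81 = 53.8865 m

53.8865 m


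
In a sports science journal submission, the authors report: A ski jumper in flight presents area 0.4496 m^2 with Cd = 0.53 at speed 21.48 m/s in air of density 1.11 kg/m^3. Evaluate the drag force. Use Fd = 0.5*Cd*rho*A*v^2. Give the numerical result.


Fd = 0.5 * Cd * rho * A * v^2
Fd = 0.5 * 0.53 * 1.11 * 0.4496 * 21.48^2
v^2 = 461.3904
Fd = 0.5 * 0.53 * 1.11 * 0.4496 * 461.3904 = 61.0188 N

61.0188 N


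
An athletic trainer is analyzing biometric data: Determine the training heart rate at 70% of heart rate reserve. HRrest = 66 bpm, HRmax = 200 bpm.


Target = HRrest + pct*(HRmax - HRrest)
Heart rate reserve = HRmax - HRrest = 200 - 66 = 134 bpm
Fraction = 70% = 0.7
Target = 66 + 0.7 * 134
Target = 66 + 93.8 = 159.8 bpm

159.8 bpm


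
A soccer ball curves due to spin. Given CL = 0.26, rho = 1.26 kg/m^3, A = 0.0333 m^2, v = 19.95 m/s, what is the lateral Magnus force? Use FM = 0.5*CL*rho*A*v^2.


FM = 0.5 * CL * rho * A * v^2
FM = 0.5 * 0.26 * 1.26 * 0.0333 * 19.95^2
v^2 = 398.0025
FM = 0.5 * 0.26 * 1.26 * 0.0333 * 398.0025 = 2.1709 N

2.1709 N


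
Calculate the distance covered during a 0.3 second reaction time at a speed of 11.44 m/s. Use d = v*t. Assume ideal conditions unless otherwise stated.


d = v * t
d = 11.44 * 0.3
d = 3.432 m

3.432 m


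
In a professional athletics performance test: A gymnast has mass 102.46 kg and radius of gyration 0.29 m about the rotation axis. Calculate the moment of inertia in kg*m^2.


I = m * k^2
I = 102.46 * 0.29^2
I = 102.46 * 0.0841 = 8.6169 kg*m^2

8.6169 kg*m^2


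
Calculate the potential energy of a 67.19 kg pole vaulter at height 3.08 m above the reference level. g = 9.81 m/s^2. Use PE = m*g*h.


PE = m * g * h
PE = 67.19 * 9.81 * 3.08
PE = 659.1339 * 3.08 = 2030.1324 J

2030.1324 J


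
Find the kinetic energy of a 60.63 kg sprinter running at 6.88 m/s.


KE = 0.5 * m * v^2
KE = 0.5 * 60.63 * 6.88^2
KE = 0.5 * 60.63 * 47.3344 = 1434.9423 J

1434.9423 J


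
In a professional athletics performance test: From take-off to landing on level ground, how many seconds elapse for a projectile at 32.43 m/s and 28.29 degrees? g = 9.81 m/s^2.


T = 2*v*sin(theta)/g
sin(theta) = sin(28.29 deg) = 0.4739
T = 2*32.43*0.4739 / 9.81
T = 30.7394 / 9.81 = 3.1335 s

3.1335 s


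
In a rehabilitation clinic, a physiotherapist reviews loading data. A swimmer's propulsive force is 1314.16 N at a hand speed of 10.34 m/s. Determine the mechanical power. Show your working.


P = F * v
P = 1314.16 * 10.34
P = 13588.4144 W

13588.4144 W


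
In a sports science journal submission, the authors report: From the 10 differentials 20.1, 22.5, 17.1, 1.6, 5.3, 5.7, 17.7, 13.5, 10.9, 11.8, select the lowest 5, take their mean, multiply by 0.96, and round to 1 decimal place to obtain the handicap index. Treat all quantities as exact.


All differentials: 20.1, 22.5, 17.1, 1.6, 5.3, 5.7, 17.7, 13.5, 10.9, 11.8
Sorted: 1.6, 5.3, 5.7, 10.9, 11.8, 13.5, 17.1, 17.7, 20.1, 22.5
Best 5: 1.6, 5.3, 5.7, 10.9, 11.8
Average of best = 35.3 / 5 = 7.06
Raw index = 7.06 * 0.96 = 6.7776
Handicap index = round(6.7776, 1) = 6.8

6.8


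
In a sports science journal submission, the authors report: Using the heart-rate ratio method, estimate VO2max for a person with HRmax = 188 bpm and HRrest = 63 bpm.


VO2max = 15.3 * HRmax / HRrest
VO2max = 15.3 * 188 / 63
VO2max = 2876.4 / 63 = 45.6571 mL/kg/min

45.6571 mL/kg/min


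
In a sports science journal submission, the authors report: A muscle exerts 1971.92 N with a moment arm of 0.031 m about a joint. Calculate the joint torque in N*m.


tau = F * d
tau = 1971.92 * 0.031
tau = 61.1295 N*m

61.1295 N*m


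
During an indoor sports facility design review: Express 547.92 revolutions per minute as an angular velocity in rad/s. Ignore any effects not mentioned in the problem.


omega = RPM * 2 * pi / 60
omega = 547.92 * 2 * 3.14159 / 60
omega = 3442.6829 / 60 = 57.378 rad/s

57.378 rad/s


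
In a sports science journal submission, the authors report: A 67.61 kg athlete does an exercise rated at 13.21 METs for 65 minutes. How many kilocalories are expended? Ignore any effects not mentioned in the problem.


kcal = MET * mass * time_hr
Convert time: 65 min = 1.0833 hr
kcal = 13.21 * 67.61 * 1.0833
kcal = 967.5554 kcal

967.5554 kcal


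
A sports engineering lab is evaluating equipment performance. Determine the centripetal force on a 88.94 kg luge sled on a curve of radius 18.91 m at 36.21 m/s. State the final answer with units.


Fc = m * v^2 / r
v^2 = 36.21^2 = 1311.1641
Fc = 88.94 * 1311.1641 / 18.91
Fc = 116614.9351 / 18.91 = 6166.8395 N

6166.8395 N


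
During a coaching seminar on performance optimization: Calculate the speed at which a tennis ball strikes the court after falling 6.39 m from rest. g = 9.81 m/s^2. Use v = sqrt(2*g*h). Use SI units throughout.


v = sqrt(2 * g * h)
v = sqrt(2 * 9.81 * 6.39)
v = sqrt(125.3718) = 11.197 m/s

11.197 m/s


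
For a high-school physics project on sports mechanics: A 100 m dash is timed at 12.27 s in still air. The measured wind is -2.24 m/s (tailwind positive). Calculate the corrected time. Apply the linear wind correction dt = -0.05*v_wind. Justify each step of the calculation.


dt = -0.05 * v_wind = -0.05 * -2.24 = 0.112 s
t_corrected = t_still + dt = 12.27 + (0.112)
t_corrected = 12.382 s

12.382 s


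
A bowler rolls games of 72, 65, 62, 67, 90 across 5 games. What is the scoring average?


Average = sum / n
Sum = 356
Average = 356 / 5 = 71.2

71.2


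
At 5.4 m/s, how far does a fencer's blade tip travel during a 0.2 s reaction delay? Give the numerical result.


d = v * t
d = 5.4 * 0.2
d = 1.08 m

1.08 m


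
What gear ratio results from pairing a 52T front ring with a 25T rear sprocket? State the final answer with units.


GR = front_teeth / rear_teeth
GR = 52 / 25
GR = 2.08

2.08


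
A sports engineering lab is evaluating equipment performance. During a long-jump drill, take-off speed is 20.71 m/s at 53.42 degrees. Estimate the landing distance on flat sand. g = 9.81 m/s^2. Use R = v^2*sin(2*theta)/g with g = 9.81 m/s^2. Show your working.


R = v^2 * sin(2*theta) / g
Convert angle to radians: theta = 53.42 deg = 0.9324 rad
sin(2*theta) = sin(1.8647) = 0.9571
R = 20.71^2 * 0.9571 / 9.81
R = 428.9041 * 0.9571 / 9.81 = 41.8462 m

41.8462 m


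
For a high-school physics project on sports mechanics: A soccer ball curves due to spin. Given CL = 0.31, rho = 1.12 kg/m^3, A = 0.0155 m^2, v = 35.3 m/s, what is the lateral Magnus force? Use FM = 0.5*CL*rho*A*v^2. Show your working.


FM = 0.5 * CL * rho * A * v^2
FM = 0.5 * 0.31 * 1.12 * 0.0155 * 35.3^2
v^2 = 1246.09
FM = 0.5 * 0.31 * 1.12 * 0.0155 * 1246.09 = 3.353 N

3.353 N


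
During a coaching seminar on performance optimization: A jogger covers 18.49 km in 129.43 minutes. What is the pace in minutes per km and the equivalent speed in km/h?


Pace = time / distance = 129.43 min / 18.49 km = 7 min/km
Speed = distance / time_in_hours = 18.49 / 2.1572 hr
Speed = 8.5714 km/h

7 min/km, 8.5714 km/h


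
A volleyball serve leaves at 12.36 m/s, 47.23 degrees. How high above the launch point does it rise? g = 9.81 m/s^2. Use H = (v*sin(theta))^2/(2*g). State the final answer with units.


H = (v*sin(theta))^2 / (2*g)
vy = v*sin(theta) = 12.36 * sin(47.23 deg) = 9.0733 m/s
H = vy^2 / (2*g) = 82.3247 / (2*9.81)
H = 82.3247 / 19.62 = 4.196 m

4.196 m


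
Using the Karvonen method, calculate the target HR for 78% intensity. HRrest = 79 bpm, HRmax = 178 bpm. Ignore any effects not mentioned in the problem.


Target = HRrest + pct*(HRmax - HRrest)
Heart rate reserve = HRmax - HRrest = 178 - 79 = 99 bpm
Fraction = 78% = 0.78
Target = 79 + 0.78 * 99
Target = 79 + 77.22 = 156.22 bpm

156.22 bpm


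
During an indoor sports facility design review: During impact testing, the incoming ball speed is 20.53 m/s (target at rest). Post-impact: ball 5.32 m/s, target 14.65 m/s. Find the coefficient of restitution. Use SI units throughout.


e = (v2_after - v1_after) / (v1_before - v2_before)
Numerator = 14.65 - 5.32 = 9.33
Denominator = 20.53 - 0 = 20.53
e = 9.33 / 20.53 = 0.4545

0.4545
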